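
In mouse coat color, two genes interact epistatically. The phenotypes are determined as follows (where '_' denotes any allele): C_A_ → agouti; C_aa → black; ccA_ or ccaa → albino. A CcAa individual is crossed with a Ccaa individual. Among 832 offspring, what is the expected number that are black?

Cross: CcAa × Ccaa — consider each gene separately:
C gene: Cc × Cc → 1 CC, 2 Cc, 1 cc → 3 C_ : 1 cc (out of 4)
A gene: Aa × aa → 2 Aa, 2 aa → 2 A_ : 2 aa (out of 4)
Genotype classes (out of 4 × 4 = 16): C_A_ = 3×2 = 6; C_aa = 3×2 = 6; ccA_ = 1×2 = 2; ccaa = 1×2 = 2
Apply the phenotype rules: C_A_ (6) → agouti; C_aa (6) → black; ccA_ (2) + ccaa (2) → albino
Phenotype counts (out of 16): 6 agouti, 6 black, 4 albino
black: 6 out of 16 → fraction 3/8
Expected count = 3/8 × 832 = 312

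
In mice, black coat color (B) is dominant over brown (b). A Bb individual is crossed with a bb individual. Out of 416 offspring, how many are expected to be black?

Punnett square for Bb × bb:
Offspring genotypes: 2 Bb, 2 bb
black: 2, brown: 2
black: 2 out of 4 → fraction 1/2
Expected count = 1/2 × 416 = 208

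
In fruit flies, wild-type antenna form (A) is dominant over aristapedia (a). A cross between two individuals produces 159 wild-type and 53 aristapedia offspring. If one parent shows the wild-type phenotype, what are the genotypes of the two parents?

Observed offspring: 159 wild-type, 53 aristapedia
The observed ratio simplifies to 3:1. Aristapedia (aa) offspring appear, so each parent must contribute one a allele. The parent stated to show wild-type carries A, so it is Aa. The other parent is then either Aa or aa: Aa × aa would give a 1:1 split, whereas Aa × Aa gives 3:1 — matching the data. So both parents are heterozygous (Aa × Aa).
Parent genotypes: Aa × Aa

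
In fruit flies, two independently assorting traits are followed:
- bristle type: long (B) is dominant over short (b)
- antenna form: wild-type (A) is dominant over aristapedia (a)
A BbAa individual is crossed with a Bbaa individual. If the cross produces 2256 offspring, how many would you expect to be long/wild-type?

Dihybrid cross BbAa × Bbaa — consider each gene separately:
bristle type: Bb × Bb → 1 BB, 2 Bb, 1 bb → 3 B_ : 1 bb (out of 4)
antenna form: Aa × aa → 2 Aa, 2 aa → 2 A_ : 2 aa (out of 4)
Combine (counts out of 4 × 4 = 16): long/wild-type (B_A_) = 3×2 = 6; long/aristapedia (B_aa) = 3×2 = 6; short/wild-type (bbA_) = 1×2 = 2; short/aristapedia (bbaa) = 1×2 = 2
Phenotype counts (out of 16): 6 long/wild-type, 6 long/aristapedia, 2 short/wild-type, 2 short/aristapedia
long/wild-type: 6 out of 16 → fraction 3/8
Expected count = 3/8 × 2256 = 846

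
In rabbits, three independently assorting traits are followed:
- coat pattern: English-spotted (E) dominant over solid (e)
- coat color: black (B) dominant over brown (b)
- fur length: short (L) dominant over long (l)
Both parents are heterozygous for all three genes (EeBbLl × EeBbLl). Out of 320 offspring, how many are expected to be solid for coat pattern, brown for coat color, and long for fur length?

Trihybrid cross: EeBbLl × EeBbLl
Each trait segregates independently with a 3:1 phenotypic ratio, so each gene contributes 3/4 (dominant) or 1/4 (recessive).
Target: solid (coat pattern), brown (coat color), long (fur length)
Probability = product of independent per-trait probabilities
= 1/4 × 1/4 × 1/4 = 1/64
Expected count = 1/64 × 320 = 5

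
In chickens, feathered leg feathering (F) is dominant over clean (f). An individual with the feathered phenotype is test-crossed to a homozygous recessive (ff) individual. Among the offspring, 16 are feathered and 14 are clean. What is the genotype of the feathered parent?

Test cross: ? × ff
Offspring: 16 feathered, 14 clean — approximately 1:1.
A 1:1 ratio in a test cross indicates the unknown parent is heterozygous (Ff).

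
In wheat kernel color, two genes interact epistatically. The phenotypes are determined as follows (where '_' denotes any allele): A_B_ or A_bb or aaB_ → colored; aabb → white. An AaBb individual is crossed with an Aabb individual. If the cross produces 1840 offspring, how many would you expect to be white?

Cross: AaBb × Aabb — consider each gene separately:
A gene: Aa × Aa → 1 AA, 2 Aa, 1 aa → 3 A_ : 1 aa (out of 4)
B gene: Bb × bb → 2 Bb, 2 bb → 2 B_ : 2 bb (out of 4)
Genotype classes (out of 4 × 4 = 16): A_B_ = 3×2 = 6; A_bb = 3×2 = 6; aaB_ = 1×2 = 2; aabb = 1×2 = 2
Apply the phenotype rules: A_B_ (6) + A_bb (6) + aaB_ (2) → colored; aabb (2) → white
Phenotype counts (out of 16): 14 colored, 2 white
white: 2 out of 16 → fraction 1/8
Expected count = 1/8 × 1840 = 230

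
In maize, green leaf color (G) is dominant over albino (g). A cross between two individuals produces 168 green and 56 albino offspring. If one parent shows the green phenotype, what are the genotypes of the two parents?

Observed offspring: 168 green, 56 albino
The observed ratio simplifies to 3:1. Albino (gg) offspring appear, so each parent must contribute one g allele. The parent stated to show green carries G, so it is Gg. The other parent is then either Gg or gg: Gg × gg would give a 1:1 split, whereas Gg × Gg gives 3:1 — matching the data. So both parents are heterozygous (Gg × Gg).
Parent genotypes: Gg × Gg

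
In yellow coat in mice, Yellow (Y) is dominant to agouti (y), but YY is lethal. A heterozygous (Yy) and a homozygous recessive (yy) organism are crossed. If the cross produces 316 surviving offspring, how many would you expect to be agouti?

Cross: Yy × yy
Punnett square offspring (before lethality): 2 Yy, 2 yy
No YY offspring are produced in this cross.
agouti: 2 out of 4 → fraction 1/2
Expected count = 1/2 × 316 = 158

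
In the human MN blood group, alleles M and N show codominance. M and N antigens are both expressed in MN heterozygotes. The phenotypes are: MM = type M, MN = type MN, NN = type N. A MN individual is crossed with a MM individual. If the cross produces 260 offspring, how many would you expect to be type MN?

Punnett square for MN × MM:
Offspring genotypes: 2 MM, 2 MN
Phenotype counts: 2 type M, 2 type MN
type MN: 2 out of 4 → fraction 1/2
Expected count = 1/2 × 260 = 130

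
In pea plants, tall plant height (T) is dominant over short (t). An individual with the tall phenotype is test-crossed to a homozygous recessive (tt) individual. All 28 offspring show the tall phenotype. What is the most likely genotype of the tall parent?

Test cross: ? × tt
All offspring are tall.
If the unknown parent were heterozygous (Tt), about half of 28 offspring would be short; none are. The unknown parent is most likely homozygous dominant (TT).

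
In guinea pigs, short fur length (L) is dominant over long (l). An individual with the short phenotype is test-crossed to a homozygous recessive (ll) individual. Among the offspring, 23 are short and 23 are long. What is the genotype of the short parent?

Test cross: ? × ll
Offspring: 23 short, 23 long — approximately 1:1.
A 1:1 ratio in a test cross indicates the unknown parent is heterozygous (Ll).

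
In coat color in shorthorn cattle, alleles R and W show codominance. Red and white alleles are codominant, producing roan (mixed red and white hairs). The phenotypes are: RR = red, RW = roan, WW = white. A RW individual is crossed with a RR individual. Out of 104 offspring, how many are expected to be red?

Punnett square for RW × RR:
Offspring genotypes: 2 RR, 2 RW
Phenotype counts: 2 red, 2 roan
red: 2 out of 4 → fraction 1/2
Expected count = 1/2 × 104 = 52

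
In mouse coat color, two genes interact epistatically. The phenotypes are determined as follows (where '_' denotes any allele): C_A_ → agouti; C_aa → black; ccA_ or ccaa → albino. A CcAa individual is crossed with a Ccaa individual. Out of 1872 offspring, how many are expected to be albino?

Cross: CcAa × Ccaa — consider each gene separately:
C gene: Cc × Cc → 1 CC, 2 Cc, 1 cc → 3 C_ : 1 cc (out of 4)
A gene: Aa × aa → 2 Aa, 2 aa → 2 A_ : 2 aa (out of 4)
Genotype classes (out of 4 × 4 = 16): C_A_ = 3×2 = 6; C_aa = 3×2 = 6; ccA_ = 1×2 = 2; ccaa = 1×2 = 2
Apply the phenotype rules: C_A_ (6) → agouti; C_aa (6) → black; ccA_ (2) + ccaa (2) → albino
Phenotype counts (out of 16): 6 agouti, 6 black, 4 albino
albino: 4 out of 16 → fraction 1/4
Expected count = 1/4 × 1872 = 468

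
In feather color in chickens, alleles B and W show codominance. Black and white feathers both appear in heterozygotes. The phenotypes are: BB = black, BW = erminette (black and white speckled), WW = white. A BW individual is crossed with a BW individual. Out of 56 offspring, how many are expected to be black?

Punnett square for BW × BW:
Offspring genotypes: 1 BB, 2 BW, 1 WW
Phenotype counts: 1 black, 2 erminette (black and white speckled), 1 white
black: 1 out of 4 → fraction 1/4
Expected count = 1/4 × 56 = 14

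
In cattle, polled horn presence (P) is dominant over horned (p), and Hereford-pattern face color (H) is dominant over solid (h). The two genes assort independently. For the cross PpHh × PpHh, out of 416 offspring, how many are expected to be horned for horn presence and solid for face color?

Dihybrid cross PpHh × PpHh — consider each gene separately:
horn presence: Pp × Pp → 1 PP, 2 Pp, 1 pp → 3 P_ : 1 pp (out of 4)
face color: Hh × Hh → 1 HH, 2 Hh, 1 hh → 3 H_ : 1 hh (out of 4)
Looking for: horned (pp) and solid (hh)
P(horned) = 1/4, P(solid) = 1/4
P(both) = 1/4 × 1/4 = 1/16
Expected count = 1/16 × 416 = 26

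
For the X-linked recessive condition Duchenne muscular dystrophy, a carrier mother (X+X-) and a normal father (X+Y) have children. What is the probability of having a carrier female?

Cross: X+X- × X+Y
Offspring: 1 X+X+, 1 X+Y, 1 X+X-, 1 X-Y
Probability of a carrier female: 1/4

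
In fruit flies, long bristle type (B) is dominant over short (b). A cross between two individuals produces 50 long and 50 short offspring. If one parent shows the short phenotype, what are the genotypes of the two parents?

Observed offspring: 50 long, 50 short
The observed ratio simplifies to 1:1. One parent shows short, so its genotype must be bb. A 1:1 offspring split requires the other parent to be heterozygous (Bb).
Parent genotypes: bb × Bb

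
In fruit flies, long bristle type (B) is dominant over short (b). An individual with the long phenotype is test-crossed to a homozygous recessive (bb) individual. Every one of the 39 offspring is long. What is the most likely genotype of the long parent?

Test cross: ? × bb
All offspring are long.
If the unknown parent were heterozygous (Bb), about half of 39 offspring would be short; none are. The unknown parent is most likely homozygous dominant (BB).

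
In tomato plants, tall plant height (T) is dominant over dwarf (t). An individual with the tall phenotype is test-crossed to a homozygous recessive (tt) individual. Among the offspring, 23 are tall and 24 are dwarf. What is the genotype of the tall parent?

Test cross: ? × tt
Offspring: 23 tall, 24 dwarf — approximately 1:1.
A 1:1 ratio in a test cross indicates the unknown parent is heterozygous (Tt).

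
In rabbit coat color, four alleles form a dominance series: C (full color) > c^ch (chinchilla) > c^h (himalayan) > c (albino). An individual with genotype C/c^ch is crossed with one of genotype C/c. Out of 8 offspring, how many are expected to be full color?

Cross: C/c^ch × C/c
Allele dominance: C > c^ch > c^h > c
Offspring genotypes: 1 C/C, 1 C/c, 1 C/c^ch, 1 c^ch/c
Phenotype counts: 3 full color, 1 chinchilla
full color: 3 out of 4 → fraction 3/4
Expected count = 3/4 × 8 = 6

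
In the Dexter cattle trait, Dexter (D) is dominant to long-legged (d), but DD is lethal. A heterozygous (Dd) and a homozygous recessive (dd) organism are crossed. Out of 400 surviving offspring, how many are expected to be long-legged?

Cross: Dd × dd
Punnett square offspring (before lethality): 2 Dd, 2 dd
No DD offspring are produced in this cross.
long-legged: 2 out of 4 → fraction 1/2
Expected count = 1/2 × 400 = 200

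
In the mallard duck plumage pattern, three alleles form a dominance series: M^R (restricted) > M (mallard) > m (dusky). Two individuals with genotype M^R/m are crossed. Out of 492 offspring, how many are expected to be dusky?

Cross: M^R/m × M^R/m
Allele dominance: M^R > M > m
Offspring genotypes: 1 M^R/M^R, 2 M^R/m, 1 m/m
Phenotype counts: 3 restricted, 1 dusky
dusky: 1 out of 4 → fraction 1/4
Expected count = 1/4 × 492 = 123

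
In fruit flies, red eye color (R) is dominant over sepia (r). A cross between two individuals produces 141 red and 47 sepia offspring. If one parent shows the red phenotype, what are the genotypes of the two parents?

Observed offspring: 141 red, 47 sepia
The observed ratio simplifies to 3:1. Sepia (rr) offspring appear, so each parent must contribute one r allele. The parent stated to show red carries R, so it is Rr. The other parent is then either Rr or rr: Rr × rr would give a 1:1 split, whereas Rr × Rr gives 3:1 — matching the data. So both parents are heterozygous (Rr × Rr).
Parent genotypes: Rr × Rr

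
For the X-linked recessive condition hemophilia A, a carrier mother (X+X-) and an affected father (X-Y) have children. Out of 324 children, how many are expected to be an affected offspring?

Cross: X+X- × X-Y
Offspring: 1 X+X-, 1 X+Y, 1 X-X-, 1 X-Y
Probability of an affected offspring: 2/4 = 1/2
Expected count = 1/2 × 324 = 162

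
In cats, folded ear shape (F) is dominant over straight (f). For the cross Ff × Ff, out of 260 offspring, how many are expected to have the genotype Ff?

Punnett square for Ff × Ff:
Offspring genotypes: 1 FF, 2 Ff, 1 ff
Total offspring: 4
Count with target: 2
Probability: 2/4 = 1/2
Expected count = 1/2 × 260 = 130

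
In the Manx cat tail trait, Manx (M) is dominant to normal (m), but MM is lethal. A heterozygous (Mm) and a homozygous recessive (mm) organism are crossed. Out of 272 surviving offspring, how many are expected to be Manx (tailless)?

Cross: Mm × mm
Punnett square offspring (before lethality): 2 Mm, 2 mm
No MM offspring are produced in this cross.
Manx (tailless): 2 out of 4 → fraction 1/2
Expected count = 1/2 × 272 = 136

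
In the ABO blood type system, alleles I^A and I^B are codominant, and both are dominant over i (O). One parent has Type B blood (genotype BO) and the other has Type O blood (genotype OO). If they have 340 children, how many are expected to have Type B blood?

Cross: BO × OO
Possible offspring genotypes: 2 BO, 2 OO
Blood type counts: 2 Type B, 2 Type O
Probability of Type B: 2/4 = 1/2
Expected count = 1/2 × 340 = 170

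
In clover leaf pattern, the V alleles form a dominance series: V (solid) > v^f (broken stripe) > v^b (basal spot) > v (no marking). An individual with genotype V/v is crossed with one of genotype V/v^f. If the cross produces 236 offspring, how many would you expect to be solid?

Cross: V/v × V/v^f
Allele dominance: V > v^f > v^b > v
Offspring genotypes: 1 V/V, 1 V/v^f, 1 V/v, 1 v^f/v
Phenotype counts: 3 solid, 1 broken stripe
solid: 3 out of 4 → fraction 3/4
Expected count = 3/4 × 236 = 177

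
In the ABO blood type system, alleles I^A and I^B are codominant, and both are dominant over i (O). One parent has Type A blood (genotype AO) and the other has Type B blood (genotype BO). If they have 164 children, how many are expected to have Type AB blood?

Cross: AO × BO
Possible offspring genotypes: 1 AB, 1 AO, 1 BO, 1 OO
Blood type counts: 1 Type AB, 1 Type A, 1 Type B, 1 Type O
Probability of Type AB: 1/4
Expected count = 1/4 × 164 = 41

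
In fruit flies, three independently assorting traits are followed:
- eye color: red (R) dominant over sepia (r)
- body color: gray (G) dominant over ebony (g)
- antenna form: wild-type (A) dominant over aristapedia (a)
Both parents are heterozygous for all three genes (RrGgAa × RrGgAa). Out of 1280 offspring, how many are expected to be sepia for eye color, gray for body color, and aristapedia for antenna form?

Trihybrid cross: RrGgAa × RrGgAa
Each trait segregates independently with a 3:1 phenotypic ratio, so each gene contributes 3/4 (dominant) or 1/4 (recessive).
Target: sepia (eye color), gray (body color), aristapedia (antenna form)
Probability = product of independent per-trait probabilities
= 1/4 × 3/4 × 1/4 = 3/64
Expected count = 3/64 × 1280 = 60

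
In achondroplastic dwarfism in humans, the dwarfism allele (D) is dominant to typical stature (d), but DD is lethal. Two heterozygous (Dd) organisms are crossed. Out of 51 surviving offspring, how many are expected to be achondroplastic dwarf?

Cross: Dd × Dd
Punnett square offspring (before lethality): 1 DD, 2 Dd, 1 dd
The DD genotype is lethal (embryos die); surviving offspring: 2 Dd, 1 dd
achondroplastic dwarf: 2 out of 3 → fraction 2/3
Expected count = 2/3 × 51 = 34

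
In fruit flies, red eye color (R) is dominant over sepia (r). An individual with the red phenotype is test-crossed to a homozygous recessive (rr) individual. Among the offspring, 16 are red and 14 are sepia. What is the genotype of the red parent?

Test cross: ? × rr
Offspring: 16 red, 14 sepia — approximately 1:1.
A 1:1 ratio in a test cross indicates the unknown parent is heterozygous (Rr).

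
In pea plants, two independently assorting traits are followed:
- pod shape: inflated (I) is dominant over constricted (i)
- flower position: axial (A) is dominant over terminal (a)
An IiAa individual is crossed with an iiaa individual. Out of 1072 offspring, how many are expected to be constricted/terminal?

Dihybrid cross IiAa × iiaa — consider each gene separately:
pod shape: Ii × ii → 2 Ii, 2 ii → 2 I_ : 2 ii (out of 4)
flower position: Aa × aa → 2 Aa, 2 aa → 2 A_ : 2 aa (out of 4)
Combine (counts out of 4 × 4 = 16): inflated/axial (I_A_) = 2×2 = 4; inflated/terminal (I_aa) = 2×2 = 4; constricted/axial (iiA_) = 2×2 = 4; constricted/terminal (iiaa) = 2×2 = 4
Phenotype counts (out of 16): 4 inflated/axial, 4 inflated/terminal, 4 constricted/axial, 4 constricted/terminal
constricted/terminal: 4 out of 16 → fraction 1/4
Expected count = 1/4 × 1072 = 268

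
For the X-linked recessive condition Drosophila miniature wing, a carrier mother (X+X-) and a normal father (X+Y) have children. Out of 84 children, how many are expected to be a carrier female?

Cross: X+X- × X+Y
Offspring: 1 X+X+, 1 X+Y, 1 X+X-, 1 X-Y
Probability of a carrier female: 1/4
Expected count = 1/4 × 84 = 21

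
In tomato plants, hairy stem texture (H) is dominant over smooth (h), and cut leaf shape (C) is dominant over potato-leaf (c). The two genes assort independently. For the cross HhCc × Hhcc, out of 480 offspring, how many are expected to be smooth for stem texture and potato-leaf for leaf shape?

Dihybrid cross HhCc × Hhcc — consider each gene separately:
stem texture: Hh × Hh → 1 HH, 2 Hh, 1 hh → 3 H_ : 1 hh (out of 4)
leaf shape: Cc × cc → 2 Cc, 2 cc → 2 C_ : 2 cc (out of 4)
Looking for: smooth (hh) and potato-leaf (cc)
P(smooth) = 1/4, P(potato-leaf) = 2/4
P(both) = 1/4 × 2/4 = 2/16 = 1/8
Expected count = 1/8 × 480 = 60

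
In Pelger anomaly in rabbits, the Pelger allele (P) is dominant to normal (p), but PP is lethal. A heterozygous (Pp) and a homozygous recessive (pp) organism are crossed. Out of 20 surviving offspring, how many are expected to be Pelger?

Cross: Pp × pp
Punnett square offspring (before lethality): 2 Pp, 2 pp
No PP offspring are produced in this cross.
Pelger: 2 out of 4 → fraction 1/2
Expected count = 1/2 × 20 = 10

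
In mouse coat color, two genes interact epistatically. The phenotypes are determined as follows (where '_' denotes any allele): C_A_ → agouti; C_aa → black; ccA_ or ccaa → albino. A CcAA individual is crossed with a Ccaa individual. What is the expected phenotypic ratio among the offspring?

Cross: CcAA × Ccaa — consider each gene separately:
C gene: Cc × Cc → 1 CC, 2 Cc, 1 cc → 3 C_ : 1 cc (out of 4)
A gene: AA × aa → 4 Aa → 4 A_ (out of 4)
Genotype classes (out of 4 × 4 = 16): C_A_ = 3×4 = 12; ccA_ = 1×4 = 4
Apply the phenotype rules: C_A_ (12) → agouti; ccA_ (4) → albino
Phenotype counts (out of 16): 12 agouti, 4 albino
Ratio: 3 agouti : 1 albino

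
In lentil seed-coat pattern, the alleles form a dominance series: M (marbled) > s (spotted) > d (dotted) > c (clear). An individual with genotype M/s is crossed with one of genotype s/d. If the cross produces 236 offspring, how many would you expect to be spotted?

Cross: M/s × s/d
Allele dominance: M > s > d > c
Offspring genotypes: 1 M/s, 1 M/d, 1 s/s, 1 s/d
Phenotype counts: 2 marbled, 2 spotted
spotted: 2 out of 4 → fraction 1/2
Expected count = 1/2 × 236 = 118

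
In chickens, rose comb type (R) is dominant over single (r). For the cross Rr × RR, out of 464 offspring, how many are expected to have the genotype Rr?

Punnett square for Rr × RR:
Offspring genotypes: 2 RR, 2 Rr
Total offspring: 4
Count with target: 2
Probability: 2/4 = 1/2
Expected count = 1/2 × 464 = 232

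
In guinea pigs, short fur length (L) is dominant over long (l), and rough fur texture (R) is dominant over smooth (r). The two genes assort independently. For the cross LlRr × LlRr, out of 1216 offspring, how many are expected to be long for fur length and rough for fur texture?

Dihybrid cross LlRr × LlRr — consider each gene separately:
fur length: Ll × Ll → 1 LL, 2 Ll, 1 ll → 3 L_ : 1 ll (out of 4)
fur texture: Rr × Rr → 1 RR, 2 Rr, 1 rr → 3 R_ : 1 rr (out of 4)
Looking for: long (ll) and rough (R_)
P(long) = 1/4, P(rough) = 3/4
P(both) = 1/4 × 3/4 = 3/16
Expected count = 3/16 × 1216 = 228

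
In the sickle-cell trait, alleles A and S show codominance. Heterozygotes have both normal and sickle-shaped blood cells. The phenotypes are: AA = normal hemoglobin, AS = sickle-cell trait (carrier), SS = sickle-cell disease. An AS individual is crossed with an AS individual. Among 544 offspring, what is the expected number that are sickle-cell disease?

Punnett square for AS × AS:
Offspring genotypes: 1 AA, 2 AS, 1 SS
Phenotype counts: 1 normal hemoglobin, 2 sickle-cell trait (carrier), 1 sickle-cell disease
sickle-cell disease: 1 out of 4 → fraction 1/4
Expected count = 1/4 × 544 = 136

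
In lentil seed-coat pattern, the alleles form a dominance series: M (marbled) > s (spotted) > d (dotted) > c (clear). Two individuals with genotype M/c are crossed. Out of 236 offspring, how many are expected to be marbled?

Cross: M/c × M/c
Allele dominance: M > s > d > c
Offspring genotypes: 1 M/M, 2 M/c, 1 c/c
Phenotype counts: 3 marbled, 1 clear
marbled: 3 out of 4 → fraction 3/4
Expected count = 3/4 × 236 = 177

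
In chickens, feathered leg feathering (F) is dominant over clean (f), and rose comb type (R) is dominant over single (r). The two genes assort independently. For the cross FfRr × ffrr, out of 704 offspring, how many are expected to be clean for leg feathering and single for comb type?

Dihybrid cross FfRr × ffrr — consider each gene separately:
leg feathering: Ff × ff → 2 Ff, 2 ff → 2 F_ : 2 ff (out of 4)
comb type: Rr × rr → 2 Rr, 2 rr → 2 R_ : 2 rr (out of 4)
Looking for: clean (ff) and single (rr)
P(clean) = 2/4, P(single) = 2/4
P(both) = 2/4 × 2/4 = 4/16 = 1/4
Expected count = 1/4 × 704 = 176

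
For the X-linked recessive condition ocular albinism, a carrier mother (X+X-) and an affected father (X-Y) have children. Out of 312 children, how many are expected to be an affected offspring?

Cross: X+X- × X-Y
Offspring: 1 X+X-, 1 X+Y, 1 X-X-, 1 X-Y
Probability of an affected offspring: 2/4 = 1/2
Expected count = 1/2 × 312 = 156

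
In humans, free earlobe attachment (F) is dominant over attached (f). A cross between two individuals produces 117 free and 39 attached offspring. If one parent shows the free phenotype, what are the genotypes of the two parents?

Observed offspring: 117 free, 39 attached
The observed ratio simplifies to 3:1. Attached (ff) offspring appear, so each parent must contribute one f allele. The parent stated to show free carries F, so it is Ff. The other parent is then either Ff or ff: Ff × ff would give a 1:1 split, whereas Ff × Ff gives 3:1 — matching the data. So both parents are heterozygous (Ff × Ff).
Parent genotypes: Ff × Ff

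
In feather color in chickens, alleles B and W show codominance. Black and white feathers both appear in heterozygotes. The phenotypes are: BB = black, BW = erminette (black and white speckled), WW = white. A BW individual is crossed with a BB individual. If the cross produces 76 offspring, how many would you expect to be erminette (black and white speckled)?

Punnett square for BW × BB:
Offspring genotypes: 2 BB, 2 BW
Phenotype counts: 2 black, 2 erminette (black and white speckled)
erminette (black and white speckled): 2 out of 4 → fraction 1/2
Expected count = 1/2 × 76 = 38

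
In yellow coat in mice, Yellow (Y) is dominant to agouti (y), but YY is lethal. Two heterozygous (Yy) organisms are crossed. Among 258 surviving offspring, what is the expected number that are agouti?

Cross: Yy × Yy
Punnett square offspring (before lethality): 1 YY, 2 Yy, 1 yy
The YY genotype is lethal (embryos die); surviving offspring: 2 Yy, 1 yy
agouti: 1 out of 3 → fraction 1/3
Expected count = 1/3 × 258 = 86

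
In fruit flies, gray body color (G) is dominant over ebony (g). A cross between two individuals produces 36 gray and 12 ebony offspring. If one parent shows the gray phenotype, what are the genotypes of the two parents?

Observed offspring: 36 gray, 12 ebony
The observed ratio simplifies to 3:1. Ebony (gg) offspring appear, so each parent must contribute one g allele. The parent stated to show gray carries G, so it is Gg. The other parent is then either Gg or gg: Gg × gg would give a 1:1 split, whereas Gg × Gg gives 3:1 — matching the data. So both parents are heterozygous (Gg × Gg).
Parent genotypes: Gg × Gg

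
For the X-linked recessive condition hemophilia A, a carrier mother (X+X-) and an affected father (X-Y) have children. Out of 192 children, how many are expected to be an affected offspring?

Cross: X+X- × X-Y
Offspring: 1 X+X-, 1 X+Y, 1 X-X-, 1 X-Y
Probability of an affected offspring: 2/4 = 1/2
Expected count = 1/2 × 192 = 96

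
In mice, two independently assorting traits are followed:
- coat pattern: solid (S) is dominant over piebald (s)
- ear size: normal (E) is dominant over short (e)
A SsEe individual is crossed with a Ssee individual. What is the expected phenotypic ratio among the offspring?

Dihybrid cross SsEe × Ssee — consider each gene separately:
coat pattern: Ss × Ss → 1 SS, 2 Ss, 1 ss → 3 S_ : 1 ss (out of 4)
ear size: Ee × ee → 2 Ee, 2 ee → 2 E_ : 2 ee (out of 4)
Combine (counts out of 4 × 4 = 16): solid/normal (S_E_) = 3×2 = 6; solid/short (S_ee) = 3×2 = 6; piebald/normal (ssE_) = 1×2 = 2; piebald/short (ssee) = 1×2 = 2
Phenotype counts (out of 16): 6 solid/normal, 6 solid/short, 2 piebald/normal, 2 piebald/short
Ratio: 3 solid/normal : 3 solid/short : 1 piebald/normal : 1 piebald/short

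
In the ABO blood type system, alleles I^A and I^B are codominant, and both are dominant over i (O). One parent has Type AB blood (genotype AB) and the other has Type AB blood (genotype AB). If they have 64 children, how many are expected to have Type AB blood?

Cross: AB × AB
Possible offspring genotypes: 1 AA, 2 AB, 1 BB
Blood type counts: 1 Type A, 2 Type AB, 1 Type B
Probability of Type AB: 2/4 = 1/2
Expected count = 1/2 × 64 = 32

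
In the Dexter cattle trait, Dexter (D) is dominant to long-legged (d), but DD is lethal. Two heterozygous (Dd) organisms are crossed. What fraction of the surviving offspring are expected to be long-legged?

Cross: Dd × Dd
Punnett square offspring (before lethality): 1 DD, 2 Dd, 1 dd
The DD genotype is lethal (embryos die); surviving offspring: 2 Dd, 1 dd
long-legged: 1 out of 3
Probability: 1/3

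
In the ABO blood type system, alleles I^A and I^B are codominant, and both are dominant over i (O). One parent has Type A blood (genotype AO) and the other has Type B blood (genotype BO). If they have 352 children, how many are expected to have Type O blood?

Cross: AO × BO
Possible offspring genotypes: 1 AB, 1 AO, 1 BO, 1 OO
Blood type counts: 1 Type AB, 1 Type A, 1 Type B, 1 Type O
Probability of Type O: 1/4
Expected count = 1/4 × 352 = 88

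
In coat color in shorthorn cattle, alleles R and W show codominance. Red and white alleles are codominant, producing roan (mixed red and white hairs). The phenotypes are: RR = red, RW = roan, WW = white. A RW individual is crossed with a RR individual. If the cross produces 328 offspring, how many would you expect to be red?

Punnett square for RW × RR:
Offspring genotypes: 2 RR, 2 RW
Phenotype counts: 2 red, 2 roan
red: 2 out of 4 → fraction 1/2
Expected count = 1/2 × 328 = 164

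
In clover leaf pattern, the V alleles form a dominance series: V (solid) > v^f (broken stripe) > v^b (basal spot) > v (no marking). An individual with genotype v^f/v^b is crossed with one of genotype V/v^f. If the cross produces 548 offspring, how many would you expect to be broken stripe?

Cross: v^f/v^b × V/v^f
Allele dominance: V > v^f > v^b > v
Offspring genotypes: 1 V/v^f, 1 v^f/v^f, 1 V/v^b, 1 v^f/v^b
Phenotype counts: 2 solid, 2 broken stripe
broken stripe: 2 out of 4 → fraction 1/2
Expected count = 1/2 × 548 = 274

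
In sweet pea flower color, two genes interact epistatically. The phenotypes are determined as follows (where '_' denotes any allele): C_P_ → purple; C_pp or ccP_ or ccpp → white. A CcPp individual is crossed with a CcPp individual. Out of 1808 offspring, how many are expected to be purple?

Cross: CcPp × CcPp — consider each gene separately:
C gene: Cc × Cc → 1 CC, 2 Cc, 1 cc → 3 C_ : 1 cc (out of 4)
P gene: Pp × Pp → 1 PP, 2 Pp, 1 pp → 3 P_ : 1 pp (out of 4)
Genotype classes (out of 4 × 4 = 16): C_P_ = 3×3 = 9; C_pp = 3×1 = 3; ccP_ = 1×3 = 3; ccpp = 1×1 = 1
Apply the phenotype rules: C_P_ (9) → purple; C_pp (3) + ccP_ (3) + ccpp (1) → white
Phenotype counts (out of 16): 9 purple, 7 white
purple: 9 out of 16 → fraction 9/16
Expected count = 9/16 × 1808 = 1017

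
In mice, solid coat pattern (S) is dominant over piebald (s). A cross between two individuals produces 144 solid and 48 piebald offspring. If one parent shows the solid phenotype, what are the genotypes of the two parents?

Observed offspring: 144 solid, 48 piebald
The observed ratio simplifies to 3:1. Piebald (ss) offspring appear, so each parent must contribute one s allele. The parent stated to show solid carries S, so it is Ss. The other parent is then either Ss or ss: Ss × ss would give a 1:1 split, whereas Ss × Ss gives 3:1 — matching the data. So both parents are heterozygous (Ss × Ss).
Parent genotypes: Ss × Ss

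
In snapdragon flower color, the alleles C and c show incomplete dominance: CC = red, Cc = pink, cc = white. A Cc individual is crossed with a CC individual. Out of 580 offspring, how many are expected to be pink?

Punnett square for Cc × CC:
Offspring genotypes: 2 CC, 2 Cc
Phenotype counts: 2 red, 2 pink
pink: 2 out of 4 → fraction 1/2
Expected count = 1/2 × 580 = 290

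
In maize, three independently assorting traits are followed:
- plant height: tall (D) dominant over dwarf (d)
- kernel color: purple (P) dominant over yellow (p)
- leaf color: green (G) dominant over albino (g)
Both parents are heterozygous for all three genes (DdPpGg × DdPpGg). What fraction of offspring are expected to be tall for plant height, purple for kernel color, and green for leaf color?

Trihybrid cross: DdPpGg × DdPpGg
Each trait segregates independently with a 3:1 phenotypic ratio, so each gene contributes 3/4 (dominant) or 1/4 (recessive).
Target: tall (plant height), purple (kernel color), green (leaf color)
Probability = product of independent per-trait probabilities
= 3/4 × 3/4 × 3/4 = 27/64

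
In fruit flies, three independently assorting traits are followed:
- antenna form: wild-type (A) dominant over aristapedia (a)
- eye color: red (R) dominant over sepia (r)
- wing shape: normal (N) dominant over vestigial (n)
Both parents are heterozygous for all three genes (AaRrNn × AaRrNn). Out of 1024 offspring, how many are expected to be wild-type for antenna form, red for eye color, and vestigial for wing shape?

Trihybrid cross: AaRrNn × AaRrNn
Each trait segregates independently with a 3:1 phenotypic ratio, so each gene contributes 3/4 (dominant) or 1/4 (recessive).
Target: wild-type (antenna form), red (eye color), vestigial (wing shape)
Probability = product of independent per-trait probabilities
= 3/4 × 3/4 × 1/4 = 9/64
Expected count = 9/64 × 1024 = 144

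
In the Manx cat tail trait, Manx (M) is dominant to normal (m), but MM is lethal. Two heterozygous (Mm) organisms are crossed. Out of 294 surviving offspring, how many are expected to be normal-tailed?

Cross: Mm × Mm
Punnett square offspring (before lethality): 1 MM, 2 Mm, 1 mm
The MM genotype is lethal (embryos die); surviving offspring: 2 Mm, 1 mm
normal-tailed: 1 out of 3 → fraction 1/3
Expected count = 1/3 × 294 = 98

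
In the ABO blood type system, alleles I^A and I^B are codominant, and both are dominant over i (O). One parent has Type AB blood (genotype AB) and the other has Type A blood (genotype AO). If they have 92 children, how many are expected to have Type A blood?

Cross: AB × AO
Possible offspring genotypes: 1 AA, 1 AO, 1 AB, 1 BO
Blood type counts: 2 Type A, 1 Type AB, 1 Type B
Probability of Type A: 2/4 = 1/2
Expected count = 1/2 × 92 = 46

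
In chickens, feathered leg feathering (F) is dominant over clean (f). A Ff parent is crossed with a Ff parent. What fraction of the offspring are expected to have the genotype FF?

Punnett square for Ff × Ff:
Offspring genotypes: 1 FF, 2 Ff, 1 ff
Total offspring: 4
Count with target: 1
Probability: 1/4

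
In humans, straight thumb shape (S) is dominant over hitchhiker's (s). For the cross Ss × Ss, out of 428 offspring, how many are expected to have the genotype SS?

Punnett square for Ss × Ss:
Offspring genotypes: 1 SS, 2 Ss, 1 ss
Total offspring: 4
Count with target: 1
Probability: 1/4
Expected count = 1/4 × 428 = 107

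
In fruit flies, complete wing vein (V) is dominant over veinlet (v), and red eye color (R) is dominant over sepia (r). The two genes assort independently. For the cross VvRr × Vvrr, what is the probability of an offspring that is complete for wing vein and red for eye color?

Dihybrid cross VvRr × Vvrr — consider each gene separately:
wing vein: Vv × Vv → 1 VV, 2 Vv, 1 vv → 3 V_ : 1 vv (out of 4)
eye color: Rr × rr → 2 Rr, 2 rr → 2 R_ : 2 rr (out of 4)
Looking for: complete (V_) and red (R_)
P(complete) = 3/4, P(red) = 2/4
P(both) = 3/4 × 2/4 = 6/16 = 3/8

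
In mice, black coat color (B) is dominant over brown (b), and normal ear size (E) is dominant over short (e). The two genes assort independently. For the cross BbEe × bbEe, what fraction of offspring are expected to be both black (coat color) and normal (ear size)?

Dihybrid cross BbEe × bbEe — consider each gene separately:
coat color: Bb × bb → 2 Bb, 2 bb → 2 B_ : 2 bb (out of 4)
ear size: Ee × Ee → 1 EE, 2 Ee, 1 ee → 3 E_ : 1 ee (out of 4)
Looking for: black (B_) and normal (E_)
P(black) = 2/4, P(normal) = 3/4
P(both) = 2/4 × 3/4 = 6/16 = 3/8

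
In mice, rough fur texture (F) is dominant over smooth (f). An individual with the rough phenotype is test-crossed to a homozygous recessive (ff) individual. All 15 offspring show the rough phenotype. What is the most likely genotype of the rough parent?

Test cross: ? × ff
All offspring are rough.
If the unknown parent were heterozygous (Ff), about half of 15 offspring would be smooth; none are. The unknown parent is most likely homozygous dominant (FF).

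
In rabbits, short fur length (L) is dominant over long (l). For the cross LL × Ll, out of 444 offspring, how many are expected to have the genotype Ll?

Punnett square for LL × Ll:
Offspring genotypes: 2 LL, 2 Ll
Total offspring: 4
Count with target: 2
Probability: 2/4 = 1/2
Expected count = 1/2 × 444 = 222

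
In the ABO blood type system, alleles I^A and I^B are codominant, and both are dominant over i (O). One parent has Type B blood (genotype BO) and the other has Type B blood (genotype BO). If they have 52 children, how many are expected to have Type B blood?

Cross: BO × BO
Possible offspring genotypes: 1 BB, 2 BO, 1 OO
Blood type counts: 3 Type B, 1 Type O
Probability of Type B: 3/4
Expected count = 3/4 × 52 = 39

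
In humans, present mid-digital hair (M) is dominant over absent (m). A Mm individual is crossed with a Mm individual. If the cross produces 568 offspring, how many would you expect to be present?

Punnett square for Mm × Mm:
Offspring genotypes: 1 MM, 2 Mm, 1 mm
present: 3, absent: 1
present: 3 out of 4 → fraction 3/4
Expected count = 3/4 × 568 = 426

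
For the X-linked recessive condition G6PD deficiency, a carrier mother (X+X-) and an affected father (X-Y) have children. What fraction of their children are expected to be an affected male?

Cross: X+X- × X-Y
Offspring: 1 X+X-, 1 X+Y, 1 X-X-, 1 X-Y
Probability of an affected male: 1/4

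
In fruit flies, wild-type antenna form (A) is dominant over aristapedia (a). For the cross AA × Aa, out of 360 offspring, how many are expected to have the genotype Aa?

Punnett square for AA × Aa:
Offspring genotypes: 2 AA, 2 Aa
Total offspring: 4
Count with target: 2
Probability: 2/4 = 1/2
Expected count = 1/2 × 360 = 180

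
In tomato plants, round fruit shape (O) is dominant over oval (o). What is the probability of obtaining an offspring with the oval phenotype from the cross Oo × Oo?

Punnett square for Oo × Oo:
Offspring genotypes: 1 OO, 2 Oo, 1 oo
Total offspring: 4
Count with target: 1
Probability: 1/4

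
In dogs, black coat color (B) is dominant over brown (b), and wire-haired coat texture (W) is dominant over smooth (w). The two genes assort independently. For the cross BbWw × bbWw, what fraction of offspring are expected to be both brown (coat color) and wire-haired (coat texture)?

Dihybrid cross BbWw × bbWw — consider each gene separately:
coat color: Bb × bb → 2 Bb, 2 bb → 2 B_ : 2 bb (out of 4)
coat texture: Ww × Ww → 1 WW, 2 Ww, 1 ww → 3 W_ : 1 ww (out of 4)
Looking for: brown (bb) and wire-haired (W_)
P(brown) = 2/4, P(wire-haired) = 3/4
P(both) = 2/4 × 3/4 = 6/16 = 3/8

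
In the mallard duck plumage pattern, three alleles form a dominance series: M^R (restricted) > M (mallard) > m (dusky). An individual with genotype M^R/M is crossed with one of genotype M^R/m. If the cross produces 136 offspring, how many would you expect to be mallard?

Cross: M^R/M × M^R/m
Allele dominance: M^R > M > m
Offspring genotypes: 1 M^R/M^R, 1 M^R/m, 1 M^R/M, 1 M/m
Phenotype counts: 3 restricted, 1 mallard
mallard: 1 out of 4 → fraction 1/4
Expected count = 1/4 × 136 = 34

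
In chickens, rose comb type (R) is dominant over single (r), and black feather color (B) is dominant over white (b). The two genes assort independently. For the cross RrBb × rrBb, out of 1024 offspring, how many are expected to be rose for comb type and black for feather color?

Dihybrid cross RrBb × rrBb — consider each gene separately:
comb type: Rr × rr → 2 Rr, 2 rr → 2 R_ : 2 rr (out of 4)
feather color: Bb × Bb → 1 BB, 2 Bb, 1 bb → 3 B_ : 1 bb (out of 4)
Looking for: rose (R_) and black (B_)
P(rose) = 2/4, P(black) = 3/4
P(both) = 2/4 × 3/4 = 6/16 = 3/8
Expected count = 3/8 × 1024 = 384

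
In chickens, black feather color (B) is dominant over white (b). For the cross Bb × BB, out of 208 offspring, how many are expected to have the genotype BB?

Punnett square for Bb × BB:
Offspring genotypes: 2 BB, 2 Bb
Total offspring: 4
Count with target: 2
Probability: 2/4 = 1/2
Expected count = 1/2 × 208 = 104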